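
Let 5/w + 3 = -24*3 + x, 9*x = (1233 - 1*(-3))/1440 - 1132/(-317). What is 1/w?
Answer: -25508509/1711800 ≈ -14.902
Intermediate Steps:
x = 168491/342360 (x = ((1233 - 1*(-3))/1440 - 1132/(-317))/9 = ((1233 + 3)*(1/1440) - 1132*(-1/317))/9 = (1236*(1/1440) + 1132/317)/9 = (103/120 + 1132/317)/9 = (1/9)*(168491/38040) = 168491/342360 ≈ 0.49215)
w = -1711800/25508509 (w = 5/(-3 + (-24*3 + 168491/342360)) = 5/(-3 + (-72 + 168491/342360)) = 5/(-3 - 24481429/342360) = 5/(-25508509/342360) = 5*(-342360/25508509) = -1711800/25508509 ≈ -0.067107)
1/w = 1/(-1711800/25508509) = -25508509/1711800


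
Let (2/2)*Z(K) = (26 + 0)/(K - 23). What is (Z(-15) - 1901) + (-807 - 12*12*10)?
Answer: -78825/19 ≈ -4148.7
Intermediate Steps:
Z(K) = 26/(-23 + K) (Z(K) = (26 + 0)/(K - 23) = 26/(-23 + K))
(Z(-15) - 1901) + (-807 - 12*12*10) = (26/(-23 - 15) - 1901) + (-807 - 12*12*10) = (26/(-38) - 1901) + (-807 - 144*10) = (26*(-1/38) - 1901) + (-807 - 1*1440) = (-13/19 - 1901) + (-807 - 1440) = -36132/19 - 2247 = -78825/19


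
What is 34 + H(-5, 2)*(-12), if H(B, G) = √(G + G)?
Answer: 10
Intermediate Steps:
H(B, G) = √2*√G (H(B, G) = √(2*G) = √2*√G)
34 + H(-5, 2)*(-12) = 34 + (√2*√2)*(-12) = 34 + 2*(-12) = 34 - 24 = 10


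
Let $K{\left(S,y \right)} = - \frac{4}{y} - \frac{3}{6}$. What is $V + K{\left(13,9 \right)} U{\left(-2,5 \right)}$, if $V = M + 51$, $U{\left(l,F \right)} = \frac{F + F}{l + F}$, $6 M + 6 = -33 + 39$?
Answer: $\frac{1292}{27} \approx 47.852$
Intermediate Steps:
$M = 0$ ($M = -1 + \frac{-33 + 39}{6} = -1 + \frac{1}{6} \cdot 6 = -1 + 1 = 0$)
$U{\left(l,F \right)} = \frac{2 F}{F + l}$
$V = 51$ ($V = 0 + 51 = 51$)
$K{\left(S,y \right)} = - \frac{1}{2} - \frac{4}{y}$ ($K{\left(S,y \right)} = - \frac{4}{y} - \frac{1}{2} = - \frac{1}{2} - \frac{4}{y}$)
$V + K{\left(13,9 \right)} U{\left(-2,5 \right)} = 51 + \frac{-8 - 9}{2 \cdot 9} \cdot 2 \cdot 5 \frac{1}{5 - 2} = 51 + \frac{1}{2} \cdot \frac{1}{9} \left(-8 - 9\right) 2 \cdot 5 \cdot \frac{1}{3} = 51 + \frac{1}{2} \cdot \frac{1}{9} \left(-17\right) 2 \cdot 5 \cdot \frac{1}{3} = 51 - \frac{85}{27} = \frac{1292}{27}$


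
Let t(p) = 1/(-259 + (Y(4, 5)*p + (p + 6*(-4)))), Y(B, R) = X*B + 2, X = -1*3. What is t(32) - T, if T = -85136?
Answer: 48612655/571 ≈ 85136.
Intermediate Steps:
X = -3
Y(B, R) = 2 - 3*B (Y(B, R) = -3*B + 2 = 2 - 3*B)
t(p) = 1/(-283 - 9*p) (t(p) = 1/(-259 + ((2 - 3*4)*p + (p + 6*(-4)))) = 1/(-259 + ((2 - 12)*p + (p - 24))) = 1/(-259 + (-10*p + (-24 + p))) = 1/(-259 + (-24 - 9*p)) = 1/(-283 - 9*p))
t(32) - T = -1/(283 + 9*32) - 1*(-85136) = -1/(283 + 288) + 85136 = -1/571 + 85136 = 48612655/571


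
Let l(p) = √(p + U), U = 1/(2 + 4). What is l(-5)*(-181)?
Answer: -181*I*√174/6 ≈ -397.93*I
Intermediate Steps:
U = ⅙ (U = 1/6 = ⅙ ≈ 0.16667)
l(p) = √(⅙ + p) (l(p) = √(p + ⅙) = √(⅙ + p))
l(-5)*(-181) = (√(6 + 36*(-5))/6)*(-181) = (√(6 - 180)/6)*(-181) = (√(-174)/6)*(-181) = ((I*√174)/6)*(-181) = (I*√174/6)*(-181) = -181*I*√174/6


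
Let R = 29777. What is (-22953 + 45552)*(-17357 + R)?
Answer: 280679580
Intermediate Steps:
(-22953 + 45552)*(-17357 + R) = (-22953 + 45552)*(-17357 + 29777) = 22599*12420 = 280679580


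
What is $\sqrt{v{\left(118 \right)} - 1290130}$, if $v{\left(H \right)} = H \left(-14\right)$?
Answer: $i \sqrt{1291782} \approx 1136.6 i$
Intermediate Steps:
$v{\left(H \right)} = - 14 H$
$\sqrt{v{\left(118 \right)} - 1290130} = \sqrt{\left(-14\right) 118 - 1290130} = \sqrt{-1652 - 1290130} = \sqrt{-1291782} = i \sqrt{1291782}$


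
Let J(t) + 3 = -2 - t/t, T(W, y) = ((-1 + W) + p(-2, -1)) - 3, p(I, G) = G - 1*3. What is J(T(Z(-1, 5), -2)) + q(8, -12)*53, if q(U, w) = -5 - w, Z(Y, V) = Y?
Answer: 365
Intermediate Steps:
p(I, G) = -3 + G (p(I, G) = G - 3 = -3 + G)
T(W, y) = -8 + W (T(W, y) = ((-1 + W) + (-3 - 1)) - 3 = ((-1 + W) - 4) - 3 = (-5 + W) - 3 = -8 + W)
J(t) = -6 (J(t) = -3 + (-2 - t/t) = -3 + (-2 - 1*1) = -3 + (-2 - 1) = -3 - 3 = -6)
J(T(Z(-1, 5), -2)) + q(8, -12)*53 = -6 + (-5 - 1*(-12))*53 = -6 + (-5 + 12)*53 = -6 + 7*53 = -6 + 371 = 365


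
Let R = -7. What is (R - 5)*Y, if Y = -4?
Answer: 48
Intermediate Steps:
(R - 5)*Y = (-7 - 5)*(-4) = -12*(-4) = 48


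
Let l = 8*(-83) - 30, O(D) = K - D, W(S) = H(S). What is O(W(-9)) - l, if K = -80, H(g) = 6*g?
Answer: 668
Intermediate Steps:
W(S) = 6*S
O(D) = -80 - D
l = -694 (l = -664 - 30 = -694)
O(W(-9)) - l = (-80 - 6*(-9)) - 1*(-694) = (-80 - 1*(-54)) + 694 = (-80 + 54) + 694 = -26 + 694 = 668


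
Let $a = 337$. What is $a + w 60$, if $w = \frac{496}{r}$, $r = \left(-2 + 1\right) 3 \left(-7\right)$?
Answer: $\frac{12279}{7} \approx 1754.1$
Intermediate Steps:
$r = 21$ ($r = \left(-1\right) 3 \left(-7\right) = \left(-3\right) \left(-7\right) = 21$)
$w = \frac{496}{21} \approx 23.619$
$a + w 60 = 337 + \frac{496}{21} \cdot 60 = 337 + \frac{9920}{7} = \frac{12279}{7}$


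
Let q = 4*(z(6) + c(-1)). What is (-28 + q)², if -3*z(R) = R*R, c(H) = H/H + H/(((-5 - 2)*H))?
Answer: 258064/49 ≈ 5266.6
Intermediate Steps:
c(H) = 6/7 (c(H) = 1 + H/((-7*H)) = 1 + H*(-1/(7*H)) = 1 - ⅐ = 6/7)
z(R) = -R²/3 (z(R) = -R*R/3 = -R²/3)
q = -312/7 (q = 4*(-⅓*6² + 6/7) = 4*(-⅓*36 + 6/7) = 4*(-12 + 6/7) = 4*(-78/7) = -312/7 ≈ -44.571)
(-28 + q)² = (-28 - 312/7)² = (-508/7)² = 258064/49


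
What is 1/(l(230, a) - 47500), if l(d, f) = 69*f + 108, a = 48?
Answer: -1/44080 ≈ -2.2686e-5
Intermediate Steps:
l(d, f) = 108 + 69*f
1/(l(230, a) - 47500) = 1/((108 + 69*48) - 47500) = 1/((108 + 3312) - 47500) = 1/(3420 - 47500) = 1/(-44080) = -1/44080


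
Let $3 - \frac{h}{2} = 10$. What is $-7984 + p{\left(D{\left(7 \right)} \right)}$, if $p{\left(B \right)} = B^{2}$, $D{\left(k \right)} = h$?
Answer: $-7788$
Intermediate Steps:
$h = -14$ ($h = 6 - 20 = -14$)
$D{\left(k \right)} = -14$
$-7984 + p{\left(D{\left(7 \right)} \right)} = -7984 + \left(-14\right)^{2} = -7984 + 196 = -7788$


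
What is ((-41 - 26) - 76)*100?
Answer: -14300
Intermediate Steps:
((-41 - 26) - 76)*100 = (-67 - 76)*100 = -143*100 = -14300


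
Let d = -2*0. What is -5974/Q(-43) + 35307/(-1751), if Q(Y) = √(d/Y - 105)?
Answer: -35307/1751 + 5974*I*√105/105 ≈ -20.164 + 583.0*I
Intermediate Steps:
d = 0
Q(Y) = I*√105 (Q(Y) = √(0/Y - 105) = √(0 - 105) = √(-105) = I*√105)
-5974/Q(-43) + 35307/(-1751) = -5974*(-I*√105/105) + 35307/(-1751) = -(-5974)*I*√105/105 + 35307*(-1/1751) = 5974*I*√105/105 - 35307/1751 = -35307/1751 + 5974*I*√105/105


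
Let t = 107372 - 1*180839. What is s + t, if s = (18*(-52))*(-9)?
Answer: -65043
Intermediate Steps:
t = -73467 (t = 107372 - 180839 = -73467)
s = 8424 (s = -936*(-9) = 8424)
s + t = 8424 - 73467 = -65043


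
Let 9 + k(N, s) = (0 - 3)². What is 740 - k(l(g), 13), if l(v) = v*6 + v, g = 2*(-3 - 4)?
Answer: 740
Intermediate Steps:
g = -14 (g = 2*(-7) = -14)
l(v) = 7*v (l(v) = 6*v + v = 7*v)
k(N, s) = 0 (k(N, s) = -9 + (0 - 3)² = -9 + (-3)² = -9 + 9 = 0)
740 - k(l(g), 13) = 740 - 1*0 = 740 + 0 = 740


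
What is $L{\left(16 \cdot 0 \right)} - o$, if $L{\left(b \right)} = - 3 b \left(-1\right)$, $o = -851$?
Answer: $851$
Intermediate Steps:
$L{\left(b \right)} = 3 b$
$L{\left(16 \cdot 0 \right)} - o = 3 \cdot 16 \cdot 0 - -851 = 3 \cdot 0 + 851 = 0 + 851 = 851$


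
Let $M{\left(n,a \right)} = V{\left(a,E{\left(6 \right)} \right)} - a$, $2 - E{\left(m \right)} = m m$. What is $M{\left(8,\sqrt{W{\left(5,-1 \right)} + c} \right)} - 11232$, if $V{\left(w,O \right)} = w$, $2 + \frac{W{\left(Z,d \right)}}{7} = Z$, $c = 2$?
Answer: $-11232$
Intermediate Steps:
$E{\left(m \right)} = 2 - m^{2}$ ($E{\left(m \right)} = 2 - m m = 2 - m^{2}$)
$W{\left(Z,d \right)} = -14 + 7 Z$
$M{\left(n,a \right)} = 0$ ($M{\left(n,a \right)} = a - a = 0$)
$M{\left(8,\sqrt{W{\left(5,-1 \right)} + c} \right)} - 11232 = 0 - 11232 = -11232$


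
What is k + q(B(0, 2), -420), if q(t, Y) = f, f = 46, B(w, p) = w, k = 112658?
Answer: 112704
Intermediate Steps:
q(t, Y) = 46
k + q(B(0, 2), -420) = 112658 + 46 = 112704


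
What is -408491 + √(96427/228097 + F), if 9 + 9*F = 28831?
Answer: -408491 + √1499755926274969/684291 ≈ -4.0843e+5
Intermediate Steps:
F = 28822/9 (F = -1 + (⅑)*28831 = -1 + 28831/9 = 28822/9 ≈ 3202.4)
-408491 + √(96427/228097 + F) = -408491 + √(96427/228097 + 28822/9) = -408491 + √(6575079577/2052873) = -408491 + √1499755926274969/684291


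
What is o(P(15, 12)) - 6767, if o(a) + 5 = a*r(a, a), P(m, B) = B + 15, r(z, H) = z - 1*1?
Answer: -6070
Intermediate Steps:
r(z, H) = -1 + z (r(z, H) = z - 1 = -1 + z)
P(m, B) = 15 + B
o(a) = -5 + a*(-1 + a)
o(P(15, 12)) - 6767 = (-5 + (15 + 12)*(-1 + (15 + 12))) - 6767 = (-5 + 27*(-1 + 27)) - 6767 = (-5 + 27*26) - 6767 = (-5 + 702) - 6767 = 697 - 6767 = -6070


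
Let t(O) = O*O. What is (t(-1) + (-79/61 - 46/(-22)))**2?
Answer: 1452025/450241 ≈ 3.2250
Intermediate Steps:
t(O) = O**2
(t(-1) + (-79/61 - 46/(-22)))**2 = ((-1)**2 + (-79/61 - 46/(-22)))**2 = (1 + (-79*1/61 - 46*(-1/22)))**2 = (1 + (-79/61 + 23/11))**2 = (1 + 534/671)**2 = (1205/671)**2 = 1452025/450241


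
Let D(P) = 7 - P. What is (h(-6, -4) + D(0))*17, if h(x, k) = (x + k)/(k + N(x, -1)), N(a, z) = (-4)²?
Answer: 629/6 ≈ 104.83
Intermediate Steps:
N(a, z) = 16
h(x, k) = (k + x)/(16 + k) (h(x, k) = (x + k)/(k + 16) = (k + x)/(16 + k))
(h(-6, -4) + D(0))*17 = ((-4 - 6)/(16 - 4) + (7 - 1*0))*17 = (-10/12 + (7 + 0))*17 = ((1/12)*(-10) + 7)*17 = (-⅚ + 7)*17 = (37/6)*17 = 629/6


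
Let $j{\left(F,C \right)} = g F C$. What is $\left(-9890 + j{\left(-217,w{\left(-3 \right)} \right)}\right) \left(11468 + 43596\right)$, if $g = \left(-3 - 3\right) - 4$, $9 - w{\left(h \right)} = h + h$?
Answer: $1247750240$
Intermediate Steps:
$w{\left(h \right)} = 9 - 2 h$ ($w{\left(h \right)} = 9 - \left(h + h\right) = 9 - 2 h$)
$g = -10$ ($g = -6 - 4 = -10$)
$j{\left(F,C \right)} = - 10 C F$ ($j{\left(F,C \right)} = - 10 F C = - 10 C F$)
$\left(-9890 + j{\left(-217,w{\left(-3 \right)} \right)}\right) \left(11468 + 43596\right) = \left(-9890 - 10 \left(9 - -6\right) \left(-217\right)\right) \left(11468 + 43596\right) = \left(-9890 - 10 \left(9 + 6\right) \left(-217\right)\right) 55064 = \left(-9890 - 150 \left(-217\right)\right) 55064 = \left(-9890 + 32550\right) 55064 = 22660 \cdot 55064 = 1247750240$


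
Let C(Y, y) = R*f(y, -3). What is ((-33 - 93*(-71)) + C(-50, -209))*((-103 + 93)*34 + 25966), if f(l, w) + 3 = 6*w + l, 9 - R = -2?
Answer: 103529040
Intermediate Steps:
R = 11 (R = 9 - 1*(-2) = 9 + 2 = 11)
f(l, w) = -3 + l + 6*w (f(l, w) = -3 + (6*w + l) = -3 + (l + 6*w) = -3 + l + 6*w)
C(Y, y) = -231 + 11*y (C(Y, y) = 11*(-3 + y + 6*(-3)) = 11*(-3 + y - 18) = 11*(-21 + y) = -231 + 11*y)
((-33 - 93*(-71)) + C(-50, -209))*((-103 + 93)*34 + 25966) = ((-33 - 93*(-71)) + (-231 + 11*(-209)))*((-103 + 93)*34 + 25966) = ((-33 + 6603) + (-231 - 2299))*(-10*34 + 25966) = (6570 - 2530)*(-340 + 25966) = 4040*25626 = 103529040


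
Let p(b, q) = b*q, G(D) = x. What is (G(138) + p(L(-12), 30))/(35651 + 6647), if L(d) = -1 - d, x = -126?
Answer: 102/21149 ≈ 0.0048229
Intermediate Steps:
G(D) = -126
(G(138) + p(L(-12), 30))/(35651 + 6647) = (-126 + (-1 - 1*(-12))*30)/(35651 + 6647) = (-126 + (-1 + 12)*30)/42298 = (-126 + 11*30)*(1/42298) = (-126 + 330)*(1/42298) = 204*(1/42298) = 102/21149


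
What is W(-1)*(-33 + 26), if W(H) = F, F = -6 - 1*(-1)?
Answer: 35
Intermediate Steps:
F = -5 (F = -6 + 1 = -5)
W(H) = -5
W(-1)*(-33 + 26) = -5*(-33 + 26) = -5*(-7) = 35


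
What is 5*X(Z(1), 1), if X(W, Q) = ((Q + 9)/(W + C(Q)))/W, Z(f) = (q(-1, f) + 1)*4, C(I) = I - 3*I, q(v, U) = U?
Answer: 25/24 ≈ 1.0417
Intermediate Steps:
C(I) = -2*I
Z(f) = 4 + 4*f (Z(f) = (f + 1)*4 = (1 + f)*4 = 4 + 4*f)
X(W, Q) = (9 + Q)/(W*(W - 2*Q)) (X(W, Q) = ((Q + 9)/(W - 2*Q))/W = ((9 + Q)/(W - 2*Q))/W = (9 + Q)/(W*(W - 2*Q)))
5*X(Z(1), 1) = 5*((-9 - 1*1)/((4 + 4*1)*(-(4 + 4*1) + 2*1))) = 5*((-9 - 1)/((4 + 4)*(-(4 + 4) + 2))) = 5*(-10/(8*(-1*8 + 2))) = 5*((⅛)*(-10)/(-8 + 2)) = 5*((⅛)*(-10)/(-6)) = 5*((⅛)*(-⅙)*(-10)) = 5*(5/24) = 25/24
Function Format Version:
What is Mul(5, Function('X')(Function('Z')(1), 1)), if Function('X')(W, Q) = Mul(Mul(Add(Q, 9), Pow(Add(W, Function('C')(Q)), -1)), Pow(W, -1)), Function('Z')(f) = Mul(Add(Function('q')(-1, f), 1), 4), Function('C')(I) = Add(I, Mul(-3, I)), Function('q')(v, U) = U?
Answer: Rational(25, 24) ≈ 1.0417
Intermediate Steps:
Function('C')(I) = Mul(-2, I)
Function('Z')(f) = Add(4, Mul(4, f)) (Function('Z')(f) = Mul(Add(f, 1), 4) = Mul(Add(1, f), 4) = Add(4, Mul(4, f)))
Function('X')(W, Q) = Mul(Pow(W, -1), Pow(Add(W, Mul(-2, Q)), -1), Add(9, Q)) (Function('X')(W, Q) = Mul(Mul(Add(Q, 9), Pow(Add(W, Mul(-2, Q)), -1)), Pow(W, -1)) = Mul(Mul(Add(9, Q), Pow(Add(W, Mul(-2, Q)), -1)), Pow(W, -1)) = Mul(Mul(Pow(Add(W, Mul(-2, Q)), -1), Add(9, Q)), Pow(W, -1)) = Mul(Pow(W, -1), Pow(Add(W, Mul(-2, Q)), -1), Add(9, Q)))
Mul(5, Function('X')(Function('Z')(1), 1)) = Mul(5, Mul(Pow(Add(4, Mul(4, 1)), -1), Pow(Add(Mul(-1, Add(4, Mul(4, 1))), Mul(2, 1)), -1), Add(-9, Mul(-1, 1)))) = Mul(5, Mul(Pow(Add(4, 4), -1), Pow(Add(Mul(-1, Add(4, 4)), 2), -1), Add(-9, -1))) = Mul(5, Mul(Pow(8, -1), Pow(Add(Mul(-1, 8), 2), -1), -10)) = Mul(5, Mul(Rational(1, 8), Pow(Add(-8, 2), -1), -10)) = Mul(5, Mul(Rational(1, 8), Pow(-6, -1), -10)) = Mul(5, Mul(Rational(1, 8), Rational(-1, 6), -10)) = Mul(5, Rational(5, 24)) = Rational(25, 24)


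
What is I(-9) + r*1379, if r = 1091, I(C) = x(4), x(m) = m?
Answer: 1504493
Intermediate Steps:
I(C) = 4
I(-9) + r*1379 = 4 + 1091*1379 = 4 + 1504489 = 1504493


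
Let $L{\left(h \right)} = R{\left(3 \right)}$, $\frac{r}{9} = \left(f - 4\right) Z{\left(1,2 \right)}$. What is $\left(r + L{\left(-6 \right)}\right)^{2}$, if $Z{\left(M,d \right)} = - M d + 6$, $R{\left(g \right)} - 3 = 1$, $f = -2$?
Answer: $44944$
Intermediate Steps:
$R{\left(g \right)} = 4$ ($R{\left(g \right)} = 3 + 1 = 4$)
$Z{\left(M,d \right)} = 6 - M d$ ($Z{\left(M,d \right)} = - M d + 6 = 6 - M d$)
$r = -216$ ($r = 9 \left(-2 - 4\right) \left(6 - 1 \cdot 2\right) = 9 \left(- 6 \left(6 - 2\right)\right) = 9 \left(\left(-6\right) 4\right) = 9 \left(-24\right) = -216$)
$L{\left(h \right)} = 4$
$\left(r + L{\left(-6 \right)}\right)^{2} = \left(-216 + 4\right)^{2} = \left(-212\right)^{2} = 44944$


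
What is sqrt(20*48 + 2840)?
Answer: 10*sqrt(38) ≈ 61.644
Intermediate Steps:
sqrt(20*48 + 2840) = sqrt(960 + 2840) = sqrt(3800) = 10*sqrt(38)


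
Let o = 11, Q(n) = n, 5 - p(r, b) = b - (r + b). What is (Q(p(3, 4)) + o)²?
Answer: 361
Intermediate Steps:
p(r, b) = 5 + r (p(r, b) = 5 - (b - (r + b)) = 5 - (b - (b + r)) = 5 - (b + (-b - r)) = 5 - (-1)*r = 5 + r)
(Q(p(3, 4)) + o)² = ((5 + 3) + 11)² = (8 + 11)² = 19² = 361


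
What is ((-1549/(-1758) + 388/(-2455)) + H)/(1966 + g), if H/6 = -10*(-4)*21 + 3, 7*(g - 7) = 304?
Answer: 152830246177/60918787350 ≈ 2.5088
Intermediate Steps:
g = 353/7 (g = 7 + (⅐)*304 = 7 + 304/7 = 353/7 ≈ 50.429)
H = 5058 (H = 6*(-10*(-4)*21 + 3) = 6*(40*21 + 3) = 6*(840 + 3) = 6*843 = 5058)
((-1549/(-1758) + 388/(-2455)) + H)/(1966 + g) = ((-1549/(-1758) + 388/(-2455)) + 5058)/(1966 + 353/7) = ((-1549*(-1/1758) + 388*(-1/2455)) + 5058)/(14115/7) = ((1549/1758 - 388/2455) + 5058)*(7/14115) = (3120691/4315890 + 5058)*(7/14115) = (21832892311/4315890)*(7/14115) = 152830246177/60918787350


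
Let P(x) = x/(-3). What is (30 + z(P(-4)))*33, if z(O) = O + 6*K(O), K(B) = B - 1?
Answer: 1100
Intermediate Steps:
P(x) = -x/3 (P(x) = x*(-⅓) = -x/3)
K(B) = -1 + B
z(O) = -6 + 7*O (z(O) = O + 6*(-1 + O) = O + (-6 + 6*O) = -6 + 7*O)
(30 + z(P(-4)))*33 = (30 + (-6 + 7*(-⅓*(-4))))*33 = (30 + (-6 + 7*(4/3)))*33 = (30 + (-6 + 28/3))*33 = (30 + 10/3)*33 = (100/3)*33 = 1100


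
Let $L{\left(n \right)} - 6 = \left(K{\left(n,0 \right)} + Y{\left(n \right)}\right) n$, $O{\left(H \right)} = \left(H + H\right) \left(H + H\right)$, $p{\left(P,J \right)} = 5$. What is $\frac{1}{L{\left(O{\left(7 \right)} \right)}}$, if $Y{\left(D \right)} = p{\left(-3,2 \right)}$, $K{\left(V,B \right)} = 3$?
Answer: $\frac{1}{1574} \approx 0.00063532$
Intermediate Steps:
$Y{\left(D \right)} = 5$
$O{\left(H \right)} = 4 H^{2}$ ($O{\left(H \right)} = 2 H 2 H = 4 H^{2}$)
$L{\left(n \right)} = 6 + 8 n$ ($L{\left(n \right)} = 6 + \left(3 + 5\right) n = 6 + 8 n$)
$\frac{1}{L{\left(O{\left(7 \right)} \right)}} = \frac{1}{6 + 8 \cdot 4 \cdot 7^{2}} = \frac{1}{6 + 8 \cdot 4 \cdot 49} = \frac{1}{6 + 8 \cdot 196} = \frac{1}{6 + 1568} = \frac{1}{1574}$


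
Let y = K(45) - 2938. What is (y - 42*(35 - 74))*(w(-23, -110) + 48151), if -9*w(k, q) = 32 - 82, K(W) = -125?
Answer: -205869275/3 ≈ -6.8623e+7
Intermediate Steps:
y = -3063 (y = -125 - 2938 = -3063)
w(k, q) = 50/9 (w(k, q) = -(32 - 82)/9 = -⅑*(-50) = 50/9)
(y - 42*(35 - 74))*(w(-23, -110) + 48151) = (-3063 - 42*(35 - 74))*(50/9 + 48151) = (-3063 - 42*(-39))*(433409/9) = (-3063 + 1638)*(433409/9) = -1425*433409/9 = -205869275/3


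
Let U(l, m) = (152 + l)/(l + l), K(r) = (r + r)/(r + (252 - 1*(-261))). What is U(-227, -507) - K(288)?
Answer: -22381/40406 ≈ -0.55390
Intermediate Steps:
K(r) = 2*r/(513 + r) (K(r) = (2*r)/(r + (252 + 261)) = (2*r)/(r + 513) = (2*r)/(513 + r) = 2*r/(513 + r))
U(l, m) = (152 + l)/(2*l) (U(l, m) = (152 + l)/((2*l)) = (152 + l)*(1/(2*l)) = (152 + l)/(2*l))
U(-227, -507) - K(288) = (½)*(152 - 227)/(-227) - 2*288/(513 + 288) = (½)*(-1/227)*(-75) - 2*288/801 = 75/454 - 2*288/801 = 75/454 - 1*64/89 = 75/454 - 64/89 = -22381/40406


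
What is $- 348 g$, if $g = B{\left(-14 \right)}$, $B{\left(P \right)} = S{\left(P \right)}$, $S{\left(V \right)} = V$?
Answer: $4872$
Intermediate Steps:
$B{\left(P \right)} = P$
$g = -14$
$- 348 g = \left(-348\right) \left(-14\right) = 4872$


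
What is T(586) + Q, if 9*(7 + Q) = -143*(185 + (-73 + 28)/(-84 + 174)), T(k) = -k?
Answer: -7049/2 ≈ -3524.5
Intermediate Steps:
Q = -5877/2 (Q = -7 + (-143*(185 + (-73 + 28)/(-84 + 174)))/9 = -7 + (-143*(185 - 45/90))/9 = -7 + (-143*(185 - 45*1/90))/9 = -7 + (-143*(185 - 1/2))/9 = -7 + (-143*369/2)/9 = -7 + (1/9)*(-52767/2) = -7 - 5863/2 = -5877/2 ≈ -2938.5)
T(586) + Q = -1*586 - 5877/2 = -586 - 5877/2 = -7049/2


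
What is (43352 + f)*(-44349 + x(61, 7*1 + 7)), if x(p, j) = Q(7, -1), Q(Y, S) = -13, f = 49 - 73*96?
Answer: -1614466266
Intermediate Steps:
f = -6959 (f = 49 - 7008 = -6959)
x(p, j) = -13
(43352 + f)*(-44349 + x(61, 7*1 + 7)) = (43352 - 6959)*(-44349 - 13) = 36393*(-44362) = -1614466266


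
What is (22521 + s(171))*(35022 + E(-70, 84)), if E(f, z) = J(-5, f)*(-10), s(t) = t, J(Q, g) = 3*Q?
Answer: 798123024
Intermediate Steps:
E(f, z) = 150 (E(f, z) = (3*(-5))*(-10) = -15*(-10) = 150)
(22521 + s(171))*(35022 + E(-70, 84)) = (22521 + 171)*(35022 + 150) = 22692*35172 = 798123024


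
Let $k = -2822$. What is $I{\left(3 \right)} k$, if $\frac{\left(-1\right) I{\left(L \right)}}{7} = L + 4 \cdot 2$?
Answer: $217294$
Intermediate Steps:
$I{\left(L \right)} = -56 - 7 L$ ($I{\left(L \right)} = - 7 \left(L + 4 \cdot 2\right) = - 7 \left(L + 8\right) = - 7 \left(8 + L\right) = -56 - 7 L$)
$I{\left(3 \right)} k = \left(-56 - 21\right) \left(-2822\right) = \left(-77\right) \left(-2822\right) = 217294$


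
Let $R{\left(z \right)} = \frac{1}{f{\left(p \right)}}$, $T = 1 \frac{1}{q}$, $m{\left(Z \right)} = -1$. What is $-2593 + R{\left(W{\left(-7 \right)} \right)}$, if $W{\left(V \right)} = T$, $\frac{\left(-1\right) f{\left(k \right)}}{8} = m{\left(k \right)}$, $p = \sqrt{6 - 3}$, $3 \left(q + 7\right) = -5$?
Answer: $- \frac{20743}{8} \approx -2592.9$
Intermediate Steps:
$q = - \frac{26}{3}$ ($q = -7 + \frac{1}{3} \left(-5\right) = -7 - \frac{5}{3} = - \frac{26}{3} \approx -8.6667$)
$p = \sqrt{3} \approx 1.732$
$f{\left(k \right)} = 8$ ($f{\left(k \right)} = \left(-8\right) \left(-1\right) = 8$)
$T = - \frac{3}{26}$ ($T = 1 \frac{1}{- \frac{26}{3}} = 1 \left(- \frac{3}{26}\right) = - \frac{3}{26} \approx -0.11538$)
$W{\left(V \right)} = - \frac{3}{26}$
$R{\left(z \right)} = \frac{1}{8}$
$-2593 + R{\left(W{\left(-7 \right)} \right)} = -2593 + \frac{1}{8} = - \frac{20743}{8}$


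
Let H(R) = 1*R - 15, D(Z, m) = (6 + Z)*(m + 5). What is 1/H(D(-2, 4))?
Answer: 1/21 ≈ 0.047619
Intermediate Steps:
D(Z, m) = (5 + m)*(6 + Z) (D(Z, m) = (6 + Z)*(5 + m) = (5 + m)*(6 + Z))
H(R) = -15 + R (H(R) = R - 15 = -15 + R)
1/H(D(-2, 4)) = 1/(-15 + (30 + 5*(-2) + 6*4 - 2*4)) = 1/(-15 + (30 - 10 + 24 - 8)) = 1/(-15 + 36) = 1/21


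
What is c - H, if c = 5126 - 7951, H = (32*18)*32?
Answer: -21257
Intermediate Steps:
H = 18432 (H = 576*32 = 18432)
c = -2825
c - H = -2825 - 1*18432 = -2825 - 18432 = -21257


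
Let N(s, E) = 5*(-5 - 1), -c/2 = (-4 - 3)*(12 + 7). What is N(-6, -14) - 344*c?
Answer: -91534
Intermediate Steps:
c = 266 (c = -2*(-4 - 3)*(12 + 7) = -(-14)*19 = -2*(-133) = 266)
N(s, E) = -30 (N(s, E) = 5*(-6) = -30)
N(-6, -14) - 344*c = -30 - 344*266 = -30 - 91504 = -91534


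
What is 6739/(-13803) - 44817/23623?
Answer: -777804448/326068269 ≈ -2.3854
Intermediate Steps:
6739/(-13803) - 44817/23623 = 6739*(-1/13803) - 44817*1/23623 = -6739/13803 - 44817/23623 = -777804448/326068269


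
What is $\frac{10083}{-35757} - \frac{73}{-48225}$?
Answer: $- \frac{17912682}{63865975} \approx -0.28047$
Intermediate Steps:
$\frac{10083}{-35757} - \frac{73}{-48225} = 10083 \left(- \frac{1}{35757}\right) - - \frac{73}{48225} = - \frac{3361}{11919} + \frac{73}{48225} = - \frac{17912682}{63865975}$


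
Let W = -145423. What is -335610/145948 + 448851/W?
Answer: -5196105399/964736182 ≈ -5.3860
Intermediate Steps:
-335610/145948 + 448851/W = -335610/145948 + 448851/(-145423) = -335610*1/145948 + 448851*(-1/145423) = -15255/6634 - 448851/145423 = -5196105399/964736182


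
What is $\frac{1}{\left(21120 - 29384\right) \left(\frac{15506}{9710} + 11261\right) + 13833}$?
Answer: $- \frac{4855}{451807600497} \approx -1.0746 \cdot 10^{-8}$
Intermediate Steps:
$\frac{1}{\left(21120 - 29384\right) \left(\frac{15506}{9710} + 11261\right) + 13833} = \frac{1}{- 8264 \left(15506 \cdot \frac{1}{9710} + 11261\right) + 13833} = \frac{1}{- 8264 \left(\frac{7753}{4855} + 11261\right) + 13833} = \frac{1}{\left(-8264\right) \frac{54679908}{4855} + 13833} = \frac{1}{- \frac{451874759712}{4855} + 13833} = \frac{1}{- \frac{451807600497}{4855}} = - \frac{4855}{451807600497}$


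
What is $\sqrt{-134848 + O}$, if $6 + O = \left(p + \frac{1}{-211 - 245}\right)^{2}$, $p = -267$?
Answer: $\frac{i \sqrt{13217208335}}{456} \approx 252.12 i$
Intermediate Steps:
$O = \frac{14822545393}{207936}$ ($O = -6 + \left(-267 + \frac{1}{-211 - 245}\right)^{2} = -6 + \left(-267 + \frac{1}{-456}\right)^{2} = -6 + \left(-267 - \frac{1}{456}\right)^{2} = -6 + \left(- \frac{121753}{456}\right)^{2} = -6 + \frac{14823793009}{207936} = \frac{14822545393}{207936} \approx 71284.0$)
$\sqrt{-134848 + O} = \sqrt{-134848 + \frac{14822545393}{207936}} = \sqrt{- \frac{13217208335}{207936}} = \frac{i \sqrt{13217208335}}{456}$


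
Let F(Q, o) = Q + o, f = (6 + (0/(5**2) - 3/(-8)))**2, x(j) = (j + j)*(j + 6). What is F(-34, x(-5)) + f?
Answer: -215/64 ≈ -3.3594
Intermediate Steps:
x(j) = 2*j*(6 + j) (x(j) = (2*j)*(6 + j) = 2*j*(6 + j))
f = 2601/64 (f = (6 + (0/25 - 3*(-1/8)))**2 = (6 + (0*(1/25) + 3/8))**2 = (6 + (0 + 3/8))**2 = (6 + 3/8)**2 = (51/8)**2 = 2601/64 ≈ 40.641)
F(-34, x(-5)) + f = (-34 + 2*(-5)*(6 - 5)) + 2601/64 = (-34 + 2*(-5)*1) + 2601/64 = (-34 - 10) + 2601/64 = -44 + 2601/64 = -215/64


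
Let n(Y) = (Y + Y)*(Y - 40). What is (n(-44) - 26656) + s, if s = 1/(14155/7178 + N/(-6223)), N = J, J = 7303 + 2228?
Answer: -378936908714/19673047 ≈ -19262.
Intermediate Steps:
J = 9531
N = 9531
n(Y) = 2*Y*(-40 + Y) (n(Y) = (2*Y)*(-40 + Y) = 2*Y*(-40 + Y))
s = 44668694/19673047 (s = 1/(14155/7178 + 9531/(-6223)) = 1/(14155*(1/7178) + 9531*(-1/6223)) = 1/(14155/7178 - 9531/6223) = 1/(19673047/44668694) = 44668694/19673047 ≈ 2.2706)
(n(-44) - 26656) + s = (2*(-44)*(-40 - 44) - 26656) + 44668694/19673047 = (2*(-44)*(-84) - 26656) + 44668694/19673047 = (7392 - 26656) + 44668694/19673047 = -19264 + 44668694/19673047 = -378936908714/19673047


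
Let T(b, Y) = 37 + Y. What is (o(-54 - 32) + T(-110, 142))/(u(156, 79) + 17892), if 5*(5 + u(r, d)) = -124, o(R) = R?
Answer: 15/2881 ≈ 0.0052065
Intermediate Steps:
u(r, d) = -149/5 (u(r, d) = -5 + (⅕)*(-124) = -5 - 124/5 = -149/5)
(o(-54 - 32) + T(-110, 142))/(u(156, 79) + 17892) = ((-54 - 32) + (37 + 142))/(-149/5 + 17892) = (-86 + 179)/(89311/5) = 93*(5/89311) = 15/2881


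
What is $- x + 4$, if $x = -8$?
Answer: $12$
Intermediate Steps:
$- x + 4 = \left(-1\right) \left(-8\right) + 4 = 8 + 4 = 12$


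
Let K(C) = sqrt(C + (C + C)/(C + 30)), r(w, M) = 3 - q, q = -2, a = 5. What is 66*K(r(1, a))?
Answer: 66*sqrt(259)/7 ≈ 151.74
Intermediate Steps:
r(w, M) = 5 (r(w, M) = 3 - 1*(-2) = 3 + 2 = 5)
K(C) = sqrt(C + 2*C/(30 + C)) (K(C) = sqrt(C + (2*C)/(30 + C)) = sqrt(C + 2*C/(30 + C)))
66*K(r(1, a)) = 66*sqrt(5*(32 + 5)/(30 + 5)) = 66*sqrt(5*37/35) = 66*sqrt(5*(1/35)*37) = 66*sqrt(37/7) = 66*(sqrt(259)/7) = 66*sqrt(259)/7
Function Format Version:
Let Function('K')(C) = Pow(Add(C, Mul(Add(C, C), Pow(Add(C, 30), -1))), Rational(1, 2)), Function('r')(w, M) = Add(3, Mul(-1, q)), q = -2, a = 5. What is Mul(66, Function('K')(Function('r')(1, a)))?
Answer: Mul(Rational(66, 7), Pow(259, Rational(1, 2))) ≈ 151.74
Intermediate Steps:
Function('r')(w, M) = 5 (Function('r')(w, M) = Add(3, Mul(-1, -2)) = Add(3, 2) = 5)
Function('K')(C) = Pow(Add(C, Mul(2, C, Pow(Add(30, C), -1))), Rational(1, 2)) (Function('K')(C) = Pow(Add(C, Mul(Mul(2, C), Pow(Add(30, C), -1))), Rational(1, 2)) = Pow(Add(C, Mul(2, C, Pow(Add(30, C), -1))), Rational(1, 2)))
Mul(66, Function('K')(Function('r')(1, a))) = Mul(66, Pow(Mul(5, Pow(Add(30, 5), -1), Add(32, 5)), Rational(1, 2))) = Mul(66, Pow(Mul(5, Pow(35, -1), 37), Rational(1, 2))) = Mul(66, Pow(Mul(5, Rational(1, 35), 37), Rational(1, 2))) = Mul(66, Pow(Rational(37, 7), Rational(1, 2))) = Mul(66, Mul(Rational(1, 7), Pow(259, Rational(1, 2)))) = Mul(Rational(66, 7), Pow(259, Rational(1, 2)))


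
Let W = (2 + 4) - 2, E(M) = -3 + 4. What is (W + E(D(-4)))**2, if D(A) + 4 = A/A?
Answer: 25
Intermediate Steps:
D(A) = -3 (D(A) = -4 + A/A = -4 + 1 = -3)
E(M) = 1
W = 4 (W = 6 - 2 = 4)
(W + E(D(-4)))**2 = (4 + 1)**2 = 5**2 = 25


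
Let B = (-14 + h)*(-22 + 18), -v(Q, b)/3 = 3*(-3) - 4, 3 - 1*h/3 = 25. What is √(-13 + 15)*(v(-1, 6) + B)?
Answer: 359*√2 ≈ 507.70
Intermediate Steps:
h = -66 (h = 9 - 3*25 = 9 - 75 = -66)
v(Q, b) = 39 (v(Q, b) = -3*(3*(-3) - 4) = -3*(-9 - 4) = -3*(-13) = 39)
B = 320 (B = (-14 - 66)*(-22 + 18) = -80*(-4) = 320)
√(-13 + 15)*(v(-1, 6) + B) = √(-13 + 15)*(39 + 320) = √2*359 = 359*√2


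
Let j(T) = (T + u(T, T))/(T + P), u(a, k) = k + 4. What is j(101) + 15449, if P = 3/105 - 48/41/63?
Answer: 3359426791/217424 ≈ 15451.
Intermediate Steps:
P = 43/4305 (P = 3*(1/105) - 48*1/41*(1/63) = 1/35 - 48/41*1/63 = 1/35 - 16/861 = 43/4305 ≈ 0.0099884)
u(a, k) = 4 + k
j(T) = (4 + 2*T)/(43/4305 + T) (j(T) = (T + (4 + T))/(T + 43/4305) = (4 + 2*T)/(43/4305 + T))
j(101) + 15449 = 8610*(2 + 101)/(43 + 4305*101) + 15449 = 8610*103/(43 + 434805) + 15449 = 8610*103/434848 + 15449 = 8610*(1/434848)*103 + 15449 = 443415/217424 + 15449 = 3359426791/217424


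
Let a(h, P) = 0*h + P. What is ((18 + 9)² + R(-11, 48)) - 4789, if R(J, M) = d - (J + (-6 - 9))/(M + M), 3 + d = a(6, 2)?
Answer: -194915/48 ≈ -4060.7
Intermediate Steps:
a(h, P) = P (a(h, P) = 0 + P = P)
d = -1 (d = -3 + 2 = -1)
R(J, M) = -1 - (-15 + J)/(2*M) (R(J, M) = -1 - (J + (-6 - 9))/(M + M) = -1 - (J - 15)/(2*M) = -1 - (-15 + J)*1/(2*M) = -1 - (-15 + J)/(2*M))
((18 + 9)² + R(-11, 48)) - 4789 = ((18 + 9)² + (½)*(15 - 1*(-11) - 2*48)/48) - 4789 = (27² + (½)*(1/48)*(15 + 11 - 96)) - 4789 = (729 + (½)*(1/48)*(-70)) - 4789 = (729 - 35/48) - 4789 = 34957/48 - 4789 = -194915/48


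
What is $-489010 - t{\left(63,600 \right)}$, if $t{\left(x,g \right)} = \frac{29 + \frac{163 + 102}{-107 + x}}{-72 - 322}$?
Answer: $- \frac{8477476349}{17336} \approx -4.8901 \cdot 10^{5}$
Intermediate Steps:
$t{\left(x,g \right)} = - \frac{29}{394} - \frac{265}{394 \left(-107 + x\right)}$ ($t{\left(x,g \right)} = \frac{29 + \frac{265}{-107 + x}}{-394} = \left(29 + \frac{265}{-107 + x}\right) \left(- \frac{1}{394}\right) = - \frac{29}{394} - \frac{265}{394 \left(-107 + x\right)}$)
$-489010 - t{\left(63,600 \right)} = -489010 - \frac{2838 - 1827}{394 \left(-107 + 63\right)} = -489010 - \frac{2838 - 1827}{394 \left(-44\right)} = -489010 - \frac{1}{394} \left(- \frac{1}{44}\right) 1011 = -489010 - - \frac{1011}{17336} = -489010 + \frac{1011}{17336} = - \frac{8477476349}{17336}$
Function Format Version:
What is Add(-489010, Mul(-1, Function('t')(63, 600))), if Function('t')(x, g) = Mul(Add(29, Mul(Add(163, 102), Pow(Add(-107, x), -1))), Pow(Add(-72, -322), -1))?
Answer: Rational(-8477476349, 17336) ≈ -4.8901e+5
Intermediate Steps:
Function('t')(x, g) = Add(Rational(-29, 394), Mul(Rational(-265, 394), Pow(Add(-107, x), -1))) (Function('t')(x, g) = Mul(Add(29, Mul(265, Pow(Add(-107, x), -1))), Pow(-394, -1)) = Mul(Add(29, Mul(265, Pow(Add(-107, x), -1))), Rational(-1, 394)) = Add(Rational(-29, 394), Mul(Rational(-265, 394), Pow(Add(-107, x), -1))))
Add(-489010, Mul(-1, Function('t')(63, 600))) = Add(-489010, Mul(-1, Mul(Rational(1, 394), Pow(Add(-107, 63), -1), Add(2838, Mul(-29, 63))))) = Add(-489010, Mul(-1, Mul(Rational(1, 394), Pow(-44, -1), Add(2838, -1827)))) = Add(-489010, Mul(-1, Mul(Rational(1, 394), Rational(-1, 44), 1011))) = Add(-489010, Mul(-1, Rational(-1011, 17336))) = Add(-489010, Rational(1011, 17336)) = Rational(-8477476349, 17336)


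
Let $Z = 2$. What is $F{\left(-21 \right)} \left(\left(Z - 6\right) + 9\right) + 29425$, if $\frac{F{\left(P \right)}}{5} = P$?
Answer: $28900$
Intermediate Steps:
$F{\left(P \right)} = 5 P$
$F{\left(-21 \right)} \left(\left(Z - 6\right) + 9\right) + 29425 = 5 \left(-21\right) \left(\left(2 - 6\right) + 9\right) + 29425 = - 105 \left(-4 + 9\right) + 29425 = \left(-105\right) 5 + 29425 = -525 + 29425 = 28900$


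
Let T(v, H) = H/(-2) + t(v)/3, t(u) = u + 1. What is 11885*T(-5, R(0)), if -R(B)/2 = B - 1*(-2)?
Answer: 23770/3 ≈ 7923.3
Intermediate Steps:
t(u) = 1 + u
R(B) = -4 - 2*B (R(B) = -2*(B - 1*(-2)) = -2*(B + 2) = -2*(2 + B) = -4 - 2*B)
T(v, H) = ⅓ - H/2 + v/3 (T(v, H) = H/(-2) + (1 + v)/3 = H*(-½) + (1 + v)*(⅓) = -H/2 + (⅓ + v/3) = ⅓ - H/2 + v/3)
11885*T(-5, R(0)) = 11885*(⅓ - (-4 - 2*0)/2 + (⅓)*(-5)) = 11885*(⅓ - (-4 + 0)/2 - 5/3) = 11885*(⅓ - ½*(-4) - 5/3) = 11885*(⅓ + 2 - 5/3) = 11885*(⅔) = 23770/3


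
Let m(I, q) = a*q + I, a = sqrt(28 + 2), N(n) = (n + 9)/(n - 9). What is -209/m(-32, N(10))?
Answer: -3344/4903 - 3971*sqrt(30)/9806 ≈ -2.9001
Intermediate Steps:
N(n) = (9 + n)/(-9 + n)
a = sqrt(30) ≈ 5.4772
m(I, q) = I + q*sqrt(30) (m(I, q) = sqrt(30)*q + I = q*sqrt(30) + I = I + q*sqrt(30))
-209/m(-32, N(10)) = -209/(-32 + ((9 + 10)/(-9 + 10))*sqrt(30)) = -209/(-32 + (19/1)*sqrt(30)) = -209/(-32 + (1*19)*sqrt(30)) = -209/(-32 + 19*sqrt(30))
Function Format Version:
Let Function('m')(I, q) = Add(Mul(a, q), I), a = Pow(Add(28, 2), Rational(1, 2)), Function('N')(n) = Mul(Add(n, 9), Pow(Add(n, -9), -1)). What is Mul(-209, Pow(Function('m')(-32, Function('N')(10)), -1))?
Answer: Add(Rational(-3344, 4903), Mul(Rational(-3971, 9806), Pow(30, Rational(1, 2)))) ≈ -2.9001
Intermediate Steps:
Function('N')(n) = Mul(Pow(Add(-9, n), -1), Add(9, n)) (Function('N')(n) = Mul(Add(9, n), Pow(Add(-9, n), -1)) = Mul(Pow(Add(-9, n), -1), Add(9, n)))
a = Pow(30, Rational(1, 2)) ≈ 5.4772
Function('m')(I, q) = Add(I, Mul(q, Pow(30, Rational(1, 2)))) (Function('m')(I, q) = Add(Mul(Pow(30, Rational(1, 2)), q), I) = Add(Mul(q, Pow(30, Rational(1, 2))), I) = Add(I, Mul(q, Pow(30, Rational(1, 2)))))
Mul(-209, Pow(Function('m')(-32, Function('N')(10)), -1)) = Mul(-209, Pow(Add(-32, Mul(Mul(Pow(Add(-9, 10), -1), Add(9, 10)), Pow(30, Rational(1, 2)))), -1)) = Mul(-209, Pow(Add(-32, Mul(Mul(Pow(1, -1), 19), Pow(30, Rational(1, 2)))), -1)) = Mul(-209, Pow(Add(-32, Mul(Mul(1, 19), Pow(30, Rational(1, 2)))), -1)) = Mul(-209, Pow(Add(-32, Mul(19, Pow(30, Rational(1, 2)))), -1))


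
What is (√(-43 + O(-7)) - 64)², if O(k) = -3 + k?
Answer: (64 - I*√53)² ≈ 4043.0 - 931.85*I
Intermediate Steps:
(√(-43 + O(-7)) - 64)² = (√(-43 + (-3 - 7)) - 64)² = (√(-43 - 10) - 64)² = (√(-53) - 64)² = (I*√53 - 64)² = (-64 + I*√53)²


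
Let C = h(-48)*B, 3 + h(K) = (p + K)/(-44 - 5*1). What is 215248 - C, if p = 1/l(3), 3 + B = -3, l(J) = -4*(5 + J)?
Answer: 168744931/784 ≈ 2.1524e+5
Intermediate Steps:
l(J) = -20 - 4*J
B = -6 (B = -3 - 3 = -6)
p = -1/32 (p = 1/(-20 - 4*3) = 1/(-20 - 12) = 1/(-32) = -1/32 ≈ -0.031250)
h(K) = -4703/1568 - K/49 (h(K) = -3 + (-1/32 + K)/(-44 - 5*1) = -3 + (-1/32 + K)/(-44 - 5) = -3 + (-1/32 + K)/(-49) = -3 + (-1/32 + K)*(-1/49) = -3 + (1/1568 - K/49) = -4703/1568 - K/49)
C = 9501/784 (C = (-4703/1568 - 1/49*(-48))*(-6) = (-4703/1568 + 48/49)*(-6) = -3167/1568*(-6) = 9501/784 ≈ 12.119)
215248 - C = 215248 - 1*9501/784 = 215248 - 9501/784 = 168744931/784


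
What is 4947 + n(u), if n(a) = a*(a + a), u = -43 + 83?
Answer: 8147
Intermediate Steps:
u = 40
n(a) = 2*a**2 (n(a) = a*(2*a) = 2*a**2)
4947 + n(u) = 4947 + 2*40**2 = 4947 + 2*1600 = 4947 + 3200 = 8147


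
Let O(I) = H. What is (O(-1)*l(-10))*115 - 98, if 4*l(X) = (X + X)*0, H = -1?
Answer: -98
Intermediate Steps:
O(I) = -1
l(X) = 0 (l(X) = ((X + X)*0)/4 = ((2*X)*0)/4 = (1/4)*0 = 0)
(O(-1)*l(-10))*115 - 98 = -1*0*115 - 98 = 0*115 - 98 = 0 - 98 = -98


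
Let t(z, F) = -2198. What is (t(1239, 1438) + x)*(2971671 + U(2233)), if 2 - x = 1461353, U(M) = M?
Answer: -4352454225296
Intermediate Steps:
x = -1461351 (x = 2 - 1*1461353 = 2 - 1461353 = -1461351)
(t(1239, 1438) + x)*(2971671 + U(2233)) = (-2198 - 1461351)*(2971671 + 2233) = -1463549*2973904 = -4352454225296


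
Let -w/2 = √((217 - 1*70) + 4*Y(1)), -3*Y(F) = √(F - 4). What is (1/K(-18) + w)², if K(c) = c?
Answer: (1 + 12*√3*√(441 - 4*I*√3))²/324 ≈ 590.7 - 9.2588*I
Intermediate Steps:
Y(F) = -√(-4 + F)/3 (Y(F) = -√(F - 4)/3 = -√(-4 + F)/3)
w = -2*√(147 - 4*I*√3/3) (w = -2*√((217 - 1*70) + 4*(-√(-4 + 1)/3)) = -2*√((217 - 70) + 4*(-I*√3/3)) = -2*√(147 + 4*(-I*√3/3)) = -2*√(147 - 4*I*√3/3) ≈ -24.249 + 0.19047*I)
(1/K(-18) + w)² = (1/(-18) - 2*√(1323 - 12*I*√3)/3)² = (-1/18 - 2*√(1323 - 12*I*√3)/3)²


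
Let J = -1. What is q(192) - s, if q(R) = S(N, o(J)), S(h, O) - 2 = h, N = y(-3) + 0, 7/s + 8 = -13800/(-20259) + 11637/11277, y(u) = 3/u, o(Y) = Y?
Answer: 112427206/53196643 ≈ 2.1134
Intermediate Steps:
s = -59230563/53196643 (s = 7/(-8 + (-13800/(-20259) + 11637/11277)) = 7/(-8 + (-13800*(-1/20259) + 11637*(1/11277))) = 7/(-8 + (4600/6753 + 1293/1253)) = 7/(-8 + 14495429/8461509) = 7/(-53196643/8461509) = 7*(-8461509/53196643) = -59230563/53196643 ≈ -1.1134)
N = -1 (N = 3/(-3) + 0 = 3*(-⅓) + 0 = -1 + 0 = -1)
S(h, O) = 2 + h
q(R) = 1 (q(R) = 2 - 1 = 1)
q(192) - s = 1 - 1*(-59230563/53196643) = 1 + 59230563/53196643 = 112427206/53196643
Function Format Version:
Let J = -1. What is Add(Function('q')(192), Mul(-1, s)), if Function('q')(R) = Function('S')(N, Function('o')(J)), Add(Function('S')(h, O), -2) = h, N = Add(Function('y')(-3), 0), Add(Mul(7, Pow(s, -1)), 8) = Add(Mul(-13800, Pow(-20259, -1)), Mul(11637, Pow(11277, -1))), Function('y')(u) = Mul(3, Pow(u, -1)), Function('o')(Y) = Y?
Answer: Rational(112427206, 53196643) ≈ 2.1134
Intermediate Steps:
s = Rational(-59230563, 53196643) (s = Mul(7, Pow(Add(-8, Add(Mul(-13800, Pow(-20259, -1)), Mul(11637, Pow(11277, -1)))), -1)) = Mul(7, Pow(Add(-8, Add(Mul(-13800, Rational(-1, 20259)), Mul(11637, Rational(1, 11277)))), -1)) = Mul(7, Pow(Add(-8, Add(Rational(4600, 6753), Rational(1293, 1253))), -1)) = Mul(7, Pow(Add(-8, Rational(14495429, 8461509)), -1)) = Mul(7, Pow(Rational(-53196643, 8461509), -1)) = Mul(7, Rational(-8461509, 53196643)) = Rational(-59230563, 53196643) ≈ -1.1134)
N = -1 (N = Add(Mul(3, Pow(-3, -1)), 0) = Add(Mul(3, Rational(-1, 3)), 0) = Add(-1, 0) = -1)
Function('S')(h, O) = Add(2, h)
Function('q')(R) = 1 (Function('q')(R) = Add(2, -1) = 1)
Add(Function('q')(192), Mul(-1, s)) = Add(1, Mul(-1, Rational(-59230563, 53196643))) = Add(1, Rational(59230563, 53196643)) = Rational(112427206, 53196643)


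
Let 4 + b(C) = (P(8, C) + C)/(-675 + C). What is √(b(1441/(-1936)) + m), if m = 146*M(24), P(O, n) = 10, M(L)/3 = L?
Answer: √148631081913989/118931 ≈ 102.51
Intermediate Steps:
M(L) = 3*L
b(C) = -4 + (10 + C)/(-675 + C)
m = 10512 (m = 146*(3*24) = 146*72 = 10512)
√(b(1441/(-1936)) + m) = √((2710 - 4323/(-1936))/(-675 + 1441/(-1936)) + 10512) = √((2710 - 4323*(-1)/1936)/(-675 + 1441*(-1/1936)) + 10512) = √((2710 - 3*(-131/176))/(-675 - 131/176) + 10512) = √((2710 + 393/176)/(-118931/176) + 10512) = √(-176/118931*477353/176 + 10512) = √(-477353/118931 + 10512) = √(1249725319/118931) = √148631081913989/118931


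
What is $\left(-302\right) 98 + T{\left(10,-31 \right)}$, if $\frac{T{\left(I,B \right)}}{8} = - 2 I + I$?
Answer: $-29676$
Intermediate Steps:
$T{\left(I,B \right)} = - 8 I$ ($T{\left(I,B \right)} = 8 \left(- 2 I + I\right) = 8 \left(- I\right) = - 8 I$)
$\left(-302\right) 98 + T{\left(10,-31 \right)} = \left(-302\right) 98 - 80 = -29596 - 80 = -29676$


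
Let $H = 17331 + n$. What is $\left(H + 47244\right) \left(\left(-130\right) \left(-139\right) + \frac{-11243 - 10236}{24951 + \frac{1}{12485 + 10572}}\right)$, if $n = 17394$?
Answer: $\frac{852075063950889033}{575295208} \approx 1.4811 \cdot 10^{9}$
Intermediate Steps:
$H = 34725$ ($H = 17331 + 17394 = 34725$)
$\left(H + 47244\right) \left(\left(-130\right) \left(-139\right) + \frac{-11243 - 10236}{24951 + \frac{1}{12485 + 10572}}\right) = \left(34725 + 47244\right) \left(\left(-130\right) \left(-139\right) + \frac{-11243 - 10236}{24951 + \frac{1}{12485 + 10572}}\right) = 81969 \left(18070 - \frac{21479}{24951 + \frac{1}{23057}}\right) = 81969 \left(18070 - \frac{21479}{\frac{575295208}{23057}}\right) = 81969 \left(18070 - \frac{495241303}{575295208}\right) = 81969 \cdot \frac{10395089167257}{575295208} = \frac{852075063950889033}{575295208}$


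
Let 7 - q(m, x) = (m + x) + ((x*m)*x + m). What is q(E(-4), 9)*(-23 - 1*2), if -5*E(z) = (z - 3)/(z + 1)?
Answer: -2755/3 ≈ -918.33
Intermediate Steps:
E(z) = -(-3 + z)/(5*(1 + z)) (E(z) = -(z - 3)/(5*(z + 1)) = -(-3 + z)/(5*(1 + z)))
q(m, x) = 7 - x - 2*m - m*x² (q(m, x) = 7 - ((m + x) + ((x*m)*x + m)) = 7 - ((m + x) + ((m*x)*x + m)) = 7 - ((m + x) + (m*x² + m)) = 7 - ((m + x) + (m + m*x²)) = 7 - (x + 2*m + m*x²) = 7 + (-x - 2*m - m*x²) = 7 - x - 2*m - m*x²)
q(E(-4), 9)*(-23 - 1*2) = (7 - 1*9 - 2*(3 - 1*(-4))/(5*(1 - 4)) - 1*(3 - 1*(-4))/(5*(1 - 4))*9²)*(-23 - 1*2) = (7 - 9 - 2*(3 + 4)/(5*(-3)) - 1*(⅕)*(3 + 4)/(-3)*81)*(-23 - 2) = (7 - 9 - 2*(-1)*7/(5*3) - 1*(⅕)*(-⅓)*7*81)*(-25) = (7 - 9 - 2*(-7/15) - 1*(-7/15)*81)*(-25) = (7 - 9 + 14/15 + 189/5)*(-25) = (551/15)*(-25) = -2755/3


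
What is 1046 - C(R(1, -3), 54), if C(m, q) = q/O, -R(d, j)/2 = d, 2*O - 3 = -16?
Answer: 13706/13 ≈ 1054.3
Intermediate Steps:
O = -13/2 (O = 3/2 + (½)*(-16) = 3/2 - 8 = -13/2 ≈ -6.5000)
R(d, j) = -2*d
C(m, q) = -2*q/13 (C(m, q) = q/(-13/2) = q*(-2/13) = -2*q/13)
1046 - C(R(1, -3), 54) = 1046 - (-2)*54/13 = 1046 - 1*(-108/13) = 1046 + 108/13 = 13706/13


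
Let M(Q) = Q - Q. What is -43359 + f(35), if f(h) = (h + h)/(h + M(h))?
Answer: -43357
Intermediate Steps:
M(Q) = 0
f(h) = 2 (f(h) = (h + h)/(h + 0) = (2*h)/h = 2)
-43359 + f(35) = -43359 + 2 = -43357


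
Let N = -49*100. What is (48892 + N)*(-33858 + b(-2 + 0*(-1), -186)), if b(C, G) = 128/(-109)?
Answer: -162359074800/109 ≈ -1.4895e+9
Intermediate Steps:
b(C, G) = -128/109 (b(C, G) = 128*(-1/109) = -128/109)
N = -4900
(48892 + N)*(-33858 + b(-2 + 0*(-1), -186)) = (48892 - 4900)*(-33858 - 128/109) = 43992*(-3690650/109) = -162359074800/109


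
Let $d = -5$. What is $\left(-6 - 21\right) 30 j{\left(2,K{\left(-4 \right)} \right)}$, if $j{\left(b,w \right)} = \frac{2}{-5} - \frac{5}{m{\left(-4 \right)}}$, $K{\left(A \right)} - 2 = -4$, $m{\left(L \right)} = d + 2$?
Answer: $-1026$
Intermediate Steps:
$m{\left(L \right)} = -3$ ($m{\left(L \right)} = -5 + 2 = -3$)
$K{\left(A \right)} = -2$ ($K{\left(A \right)} = 2 - 4 = -2$)
$j{\left(b,w \right)} = \frac{19}{15}$ ($j{\left(b,w \right)} = \frac{2}{-5} - \frac{5}{-3} = 2 \left(- \frac{1}{5}\right) - - \frac{5}{3} = - \frac{2}{5} + \frac{5}{3} = \frac{19}{15}$)
$\left(-6 - 21\right) 30 j{\left(2,K{\left(-4 \right)} \right)} = \left(-6 - 21\right) 30 \cdot \frac{19}{15} = \left(-27\right) 30 \cdot \frac{19}{15} = \left(-810\right) \frac{19}{15} = -1026$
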